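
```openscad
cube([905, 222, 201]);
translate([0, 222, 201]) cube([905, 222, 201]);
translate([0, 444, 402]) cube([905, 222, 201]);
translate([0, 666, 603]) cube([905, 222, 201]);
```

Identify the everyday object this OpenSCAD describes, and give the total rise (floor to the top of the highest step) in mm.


A staircase. The total rise is 804 mm.

4 identical blocks, each offset up and back from the previous — a staircase. Each step is 201 mm tall and there are 4 of them, so the total rise is 4 × 201 = 804 mm.


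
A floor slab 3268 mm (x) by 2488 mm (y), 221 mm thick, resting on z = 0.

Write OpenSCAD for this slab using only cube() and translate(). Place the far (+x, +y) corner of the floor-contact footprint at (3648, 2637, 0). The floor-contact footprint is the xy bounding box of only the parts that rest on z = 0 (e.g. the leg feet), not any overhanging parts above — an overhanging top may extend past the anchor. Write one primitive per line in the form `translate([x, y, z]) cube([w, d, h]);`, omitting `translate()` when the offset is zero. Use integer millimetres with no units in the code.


translate([380, 149, 0]) cube([3268, 2488, 221]);


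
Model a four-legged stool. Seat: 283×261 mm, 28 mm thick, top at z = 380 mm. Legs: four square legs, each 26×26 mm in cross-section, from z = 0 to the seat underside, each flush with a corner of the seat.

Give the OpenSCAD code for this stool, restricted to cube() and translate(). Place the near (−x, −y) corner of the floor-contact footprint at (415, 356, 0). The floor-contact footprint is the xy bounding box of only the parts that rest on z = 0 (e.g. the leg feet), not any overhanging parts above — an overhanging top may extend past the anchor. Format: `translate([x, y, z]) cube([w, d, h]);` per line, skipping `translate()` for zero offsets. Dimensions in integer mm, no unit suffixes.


translate([415, 356, 352]) cube([283, 261, 28]);
translate([415, 356, 0]) cube([26, 26, 352]);
translate([672, 356, 0]) cube([26, 26, 352]);
translate([415, 591, 0]) cube([26, 26, 352]);
translate([672, 591, 0]) cube([26, 26, 352]);


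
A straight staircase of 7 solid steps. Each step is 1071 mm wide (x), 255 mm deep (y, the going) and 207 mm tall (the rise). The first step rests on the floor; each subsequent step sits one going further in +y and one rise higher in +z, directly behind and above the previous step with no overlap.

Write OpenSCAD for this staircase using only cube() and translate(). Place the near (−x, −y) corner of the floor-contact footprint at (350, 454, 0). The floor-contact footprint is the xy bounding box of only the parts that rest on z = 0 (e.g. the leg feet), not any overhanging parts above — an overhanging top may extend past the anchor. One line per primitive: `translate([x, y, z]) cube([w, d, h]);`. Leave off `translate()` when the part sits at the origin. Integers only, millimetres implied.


translate([350, 454, 0]) cube([1071, 255, 207]);
translate([350, 709, 207]) cube([1071, 255, 207]);
translate([350, 964, 414]) cube([1071, 255, 207]);
translate([350, 1219, 621]) cube([1071, 255, 207]);
translate([350, 1474, 828]) cube([1071, 255, 207]);
translate([350, 1729, 1035]) cube([1071, 255, 207]);
translate([350, 1984, 1242]) cube([1071, 255, 207]);


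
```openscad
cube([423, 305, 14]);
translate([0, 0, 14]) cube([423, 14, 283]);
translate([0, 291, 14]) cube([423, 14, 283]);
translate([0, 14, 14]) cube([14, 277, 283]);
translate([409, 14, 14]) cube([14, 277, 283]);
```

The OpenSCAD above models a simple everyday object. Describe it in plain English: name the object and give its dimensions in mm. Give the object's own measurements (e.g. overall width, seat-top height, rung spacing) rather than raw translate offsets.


An open-topped rectangular box: outside dimensions 423×305×297 mm, with a uniform wall and base thickness of 14 mm. The base is a full 423×305 slab on the floor; four walls sit on top of the base. The front and back walls (the −y and +y sides) span the full width; the two side walls fit between them.


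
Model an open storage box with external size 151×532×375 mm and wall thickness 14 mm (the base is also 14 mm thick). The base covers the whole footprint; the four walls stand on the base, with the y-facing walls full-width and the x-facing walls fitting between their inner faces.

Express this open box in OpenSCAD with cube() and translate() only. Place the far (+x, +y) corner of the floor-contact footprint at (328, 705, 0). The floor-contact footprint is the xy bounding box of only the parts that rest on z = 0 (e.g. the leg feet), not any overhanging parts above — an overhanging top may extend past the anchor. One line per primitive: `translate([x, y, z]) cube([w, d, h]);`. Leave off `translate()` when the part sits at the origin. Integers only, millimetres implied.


translate([177, 173, 0]) cube([151, 532, 14]);
translate([177, 173, 14]) cube([151, 14, 361]);
translate([177, 691, 14]) cube([151, 14, 361]);
translate([177, 187, 14]) cube([14, 504, 361]);
translate([314, 187, 14]) cube([14, 504, 361]);


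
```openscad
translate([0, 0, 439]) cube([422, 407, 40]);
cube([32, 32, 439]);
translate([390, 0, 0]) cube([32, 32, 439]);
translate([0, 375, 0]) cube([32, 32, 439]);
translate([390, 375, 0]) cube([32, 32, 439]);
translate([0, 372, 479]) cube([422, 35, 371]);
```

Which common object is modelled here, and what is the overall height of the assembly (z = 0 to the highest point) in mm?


A chair. The overall height is 850 mm.

A slab on four corner posts with a tall panel at the back — a chair. The seat slab sits at z = 439 with thickness 40, and the 371 mm backrest starts at the seat top, so the overall height is 439 + 40 + 371 = 850 mm.


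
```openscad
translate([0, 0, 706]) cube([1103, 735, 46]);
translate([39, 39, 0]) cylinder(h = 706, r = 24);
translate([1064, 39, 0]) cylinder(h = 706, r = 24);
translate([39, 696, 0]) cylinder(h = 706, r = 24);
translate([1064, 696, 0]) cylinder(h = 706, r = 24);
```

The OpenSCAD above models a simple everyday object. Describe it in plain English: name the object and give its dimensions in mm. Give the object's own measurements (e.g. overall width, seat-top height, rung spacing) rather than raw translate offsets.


A table: top 1103 mm (x) × 735 mm (y), 46 mm thick, upper face at z = 752 mm, on four round legs of 48 mm diameter, each leg's bounding box inset 15 mm from the nearest pair of top edges from z = 0 to the bottom of the top.


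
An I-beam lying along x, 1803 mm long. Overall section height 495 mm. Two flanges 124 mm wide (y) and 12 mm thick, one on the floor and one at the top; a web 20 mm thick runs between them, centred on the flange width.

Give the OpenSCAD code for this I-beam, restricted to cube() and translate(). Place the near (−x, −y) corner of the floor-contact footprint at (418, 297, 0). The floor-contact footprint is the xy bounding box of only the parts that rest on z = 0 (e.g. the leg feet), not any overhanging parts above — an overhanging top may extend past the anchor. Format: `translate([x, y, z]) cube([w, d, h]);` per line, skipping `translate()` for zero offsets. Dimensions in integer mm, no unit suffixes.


translate([418, 297, 0]) cube([1803, 124, 12]);
translate([418, 349, 12]) cube([1803, 20, 471]);
translate([418, 297, 483]) cube([1803, 124, 12]);


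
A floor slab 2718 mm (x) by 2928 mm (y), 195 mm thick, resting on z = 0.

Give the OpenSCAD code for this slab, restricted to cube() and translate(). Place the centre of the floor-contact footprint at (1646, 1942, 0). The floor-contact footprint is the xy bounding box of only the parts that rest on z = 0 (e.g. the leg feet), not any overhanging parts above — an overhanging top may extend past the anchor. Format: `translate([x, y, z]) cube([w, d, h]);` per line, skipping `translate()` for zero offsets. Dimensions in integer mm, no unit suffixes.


translate([287, 478, 0]) cube([2718, 2928, 195]);


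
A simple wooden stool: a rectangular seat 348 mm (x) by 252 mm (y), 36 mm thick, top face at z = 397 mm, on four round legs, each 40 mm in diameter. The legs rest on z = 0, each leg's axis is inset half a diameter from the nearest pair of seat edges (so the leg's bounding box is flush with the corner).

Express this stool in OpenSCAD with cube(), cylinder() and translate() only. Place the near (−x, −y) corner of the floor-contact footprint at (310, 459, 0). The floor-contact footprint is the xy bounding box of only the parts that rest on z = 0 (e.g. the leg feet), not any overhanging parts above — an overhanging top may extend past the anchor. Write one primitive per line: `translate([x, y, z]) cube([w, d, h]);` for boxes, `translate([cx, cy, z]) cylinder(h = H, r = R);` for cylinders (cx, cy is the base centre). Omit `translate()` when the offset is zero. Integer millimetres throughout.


translate([310, 459, 361]) cube([348, 252, 36]);
translate([330, 479, 0]) cylinder(h = 361, r = 20);
translate([638, 479, 0]) cylinder(h = 361, r = 20);
translate([330, 691, 0]) cylinder(h = 361, r = 20);
translate([638, 691, 0]) cylinder(h = 361, r = 20);


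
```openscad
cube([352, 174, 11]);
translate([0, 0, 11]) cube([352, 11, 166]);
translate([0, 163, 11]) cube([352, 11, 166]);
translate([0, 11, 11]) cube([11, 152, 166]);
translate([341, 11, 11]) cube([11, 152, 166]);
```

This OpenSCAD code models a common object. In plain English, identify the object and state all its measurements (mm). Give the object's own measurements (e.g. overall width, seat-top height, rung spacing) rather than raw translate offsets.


An open-topped rectangular box: outside dimensions 352×174×177 mm, with a uniform wall and base thickness of 11 mm. The base is a full 352×174 slab on the floor; four walls sit on top of the base. The front and back walls (the −y and +y sides) span the full width; the two side walls fit between them.


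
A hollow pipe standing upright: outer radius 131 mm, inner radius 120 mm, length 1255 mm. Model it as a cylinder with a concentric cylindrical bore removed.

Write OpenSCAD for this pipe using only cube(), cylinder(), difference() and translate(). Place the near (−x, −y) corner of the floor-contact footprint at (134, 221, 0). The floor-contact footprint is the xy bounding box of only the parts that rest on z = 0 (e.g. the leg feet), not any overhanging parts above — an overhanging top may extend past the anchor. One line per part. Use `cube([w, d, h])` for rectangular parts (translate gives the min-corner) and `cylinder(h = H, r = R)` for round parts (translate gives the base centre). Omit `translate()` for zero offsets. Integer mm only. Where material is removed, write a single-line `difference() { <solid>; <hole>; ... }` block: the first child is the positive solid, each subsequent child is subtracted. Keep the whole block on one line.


difference() { translate([265, 352, 0]) cylinder(h = 1255, r = 131); translate([265, 352, 0]) cylinder(h = 1255, r = 120); }


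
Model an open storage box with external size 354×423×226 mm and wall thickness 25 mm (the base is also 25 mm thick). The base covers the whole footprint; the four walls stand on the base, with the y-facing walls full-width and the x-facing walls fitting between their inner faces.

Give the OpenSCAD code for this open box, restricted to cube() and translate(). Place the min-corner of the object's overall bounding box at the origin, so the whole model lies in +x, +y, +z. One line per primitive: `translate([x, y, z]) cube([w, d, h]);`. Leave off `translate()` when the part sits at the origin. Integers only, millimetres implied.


cube([354, 423, 25]);
translate([0, 0, 25]) cube([354, 25, 201]);
translate([0, 398, 25]) cube([354, 25, 201]);
translate([0, 25, 25]) cube([25, 373, 201]);
translate([329, 25, 25]) cube([25, 373, 201]);


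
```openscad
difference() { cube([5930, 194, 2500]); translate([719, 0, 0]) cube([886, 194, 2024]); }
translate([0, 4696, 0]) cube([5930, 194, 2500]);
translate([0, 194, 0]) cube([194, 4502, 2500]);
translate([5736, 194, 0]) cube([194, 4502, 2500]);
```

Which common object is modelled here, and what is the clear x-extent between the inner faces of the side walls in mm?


A single room. The interior width is 5542 mm.

Four walls enclosing a rectangle with a door in the front wall — a room. Outside width 5930 minus two 194 mm walls gives 5542 mm.


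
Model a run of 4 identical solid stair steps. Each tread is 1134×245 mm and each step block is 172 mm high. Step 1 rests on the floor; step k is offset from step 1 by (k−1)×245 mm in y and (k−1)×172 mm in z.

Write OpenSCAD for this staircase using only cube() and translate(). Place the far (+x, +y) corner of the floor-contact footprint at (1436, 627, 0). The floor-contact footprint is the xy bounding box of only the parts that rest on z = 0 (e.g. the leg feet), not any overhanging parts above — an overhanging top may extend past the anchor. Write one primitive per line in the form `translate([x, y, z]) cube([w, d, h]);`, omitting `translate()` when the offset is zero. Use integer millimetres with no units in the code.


translate([302, 382, 0]) cube([1134, 245, 172]);
translate([302, 627, 172]) cube([1134, 245, 172]);
translate([302, 872, 344]) cube([1134, 245, 172]);
translate([302, 1117, 516]) cube([1134, 245, 172]);


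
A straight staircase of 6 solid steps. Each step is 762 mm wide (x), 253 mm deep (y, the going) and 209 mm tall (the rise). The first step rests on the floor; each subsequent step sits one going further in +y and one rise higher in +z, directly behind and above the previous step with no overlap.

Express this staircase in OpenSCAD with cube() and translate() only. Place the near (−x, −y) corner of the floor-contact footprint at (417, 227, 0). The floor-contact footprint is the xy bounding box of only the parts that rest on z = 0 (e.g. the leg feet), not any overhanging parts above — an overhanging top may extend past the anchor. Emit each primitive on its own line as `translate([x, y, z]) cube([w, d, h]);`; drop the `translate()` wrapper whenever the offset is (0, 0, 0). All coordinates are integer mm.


translate([417, 227, 0]) cube([762, 253, 209]);
translate([417, 480, 209]) cube([762, 253, 209]);
translate([417, 733, 418]) cube([762, 253, 209]);
translate([417, 986, 627]) cube([762, 253, 209]);
translate([417, 1239, 836]) cube([762, 253, 209]);
translate([417, 1492, 1045]) cube([762, 253, 209]);


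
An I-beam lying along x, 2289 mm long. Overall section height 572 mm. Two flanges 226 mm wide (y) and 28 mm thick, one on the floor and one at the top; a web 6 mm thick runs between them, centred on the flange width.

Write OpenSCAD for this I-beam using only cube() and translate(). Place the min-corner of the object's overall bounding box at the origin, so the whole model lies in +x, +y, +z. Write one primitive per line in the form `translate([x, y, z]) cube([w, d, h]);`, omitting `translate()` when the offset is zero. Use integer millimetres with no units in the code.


cube([2289, 226, 28]);
translate([0, 110, 28]) cube([2289, 6, 516]);
translate([0, 0, 544]) cube([2289, 226, 28]);


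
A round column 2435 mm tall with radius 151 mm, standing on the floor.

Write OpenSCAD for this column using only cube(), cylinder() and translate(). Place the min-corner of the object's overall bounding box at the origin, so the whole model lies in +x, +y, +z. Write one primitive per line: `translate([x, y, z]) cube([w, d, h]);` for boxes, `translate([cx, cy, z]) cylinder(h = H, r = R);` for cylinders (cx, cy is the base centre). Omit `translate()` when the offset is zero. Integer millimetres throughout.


translate([151, 151, 0]) cylinder(h = 2435, r = 151);


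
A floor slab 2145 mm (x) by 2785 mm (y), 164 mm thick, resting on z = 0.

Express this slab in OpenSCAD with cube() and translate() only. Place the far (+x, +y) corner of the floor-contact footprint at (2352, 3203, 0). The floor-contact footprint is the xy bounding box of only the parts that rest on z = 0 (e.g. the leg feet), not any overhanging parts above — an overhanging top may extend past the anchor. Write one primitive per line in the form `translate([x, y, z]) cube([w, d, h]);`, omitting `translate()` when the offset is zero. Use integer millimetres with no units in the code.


translate([207, 418, 0]) cube([2145, 2785, 164]);


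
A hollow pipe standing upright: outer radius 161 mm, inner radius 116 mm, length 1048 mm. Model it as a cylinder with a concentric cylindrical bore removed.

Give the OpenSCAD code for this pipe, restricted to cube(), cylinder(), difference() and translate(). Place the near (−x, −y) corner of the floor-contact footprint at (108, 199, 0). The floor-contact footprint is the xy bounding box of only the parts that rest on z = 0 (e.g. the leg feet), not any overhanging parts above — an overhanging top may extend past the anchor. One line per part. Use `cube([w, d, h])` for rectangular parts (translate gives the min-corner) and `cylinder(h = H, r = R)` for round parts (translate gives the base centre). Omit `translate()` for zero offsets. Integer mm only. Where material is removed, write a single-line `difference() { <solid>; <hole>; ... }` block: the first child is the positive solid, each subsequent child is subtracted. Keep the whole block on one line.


difference() { translate([269, 360, 0]) cylinder(h = 1048, r = 161); translate([269, 360, 0]) cylinder(h = 1048, r = 116); }


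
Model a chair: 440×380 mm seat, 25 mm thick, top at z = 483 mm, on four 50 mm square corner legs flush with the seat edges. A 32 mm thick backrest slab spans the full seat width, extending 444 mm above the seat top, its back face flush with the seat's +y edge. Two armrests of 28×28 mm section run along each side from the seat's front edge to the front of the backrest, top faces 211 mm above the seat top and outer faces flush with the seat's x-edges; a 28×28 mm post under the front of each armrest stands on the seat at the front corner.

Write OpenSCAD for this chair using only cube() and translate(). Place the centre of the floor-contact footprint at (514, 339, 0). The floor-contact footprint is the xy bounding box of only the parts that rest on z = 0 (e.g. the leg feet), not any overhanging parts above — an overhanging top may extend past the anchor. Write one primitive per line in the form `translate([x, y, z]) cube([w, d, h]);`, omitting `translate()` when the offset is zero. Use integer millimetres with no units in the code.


translate([294, 149, 458]) cube([440, 380, 25]);
translate([294, 149, 0]) cube([50, 50, 458]);
translate([684, 149, 0]) cube([50, 50, 458]);
translate([294, 479, 0]) cube([50, 50, 458]);
translate([684, 479, 0]) cube([50, 50, 458]);
translate([294, 497, 483]) cube([440, 32, 444]);
translate([294, 149, 666]) cube([28, 348, 28]);
translate([706, 149, 666]) cube([28, 348, 28]);
translate([294, 149, 483]) cube([28, 28, 183]);
translate([706, 149, 483]) cube([28, 28, 183]);


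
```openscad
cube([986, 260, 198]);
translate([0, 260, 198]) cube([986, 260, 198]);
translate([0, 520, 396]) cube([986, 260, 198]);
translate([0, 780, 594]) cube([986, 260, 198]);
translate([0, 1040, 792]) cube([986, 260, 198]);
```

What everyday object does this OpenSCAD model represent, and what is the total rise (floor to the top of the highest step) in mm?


A staircase. The total rise is 990 mm.

5 identical blocks, each offset up and back from the previous — a staircase. Each step is 198 mm tall and there are 5 of them, so the total rise is 5 × 198 = 990 mm.


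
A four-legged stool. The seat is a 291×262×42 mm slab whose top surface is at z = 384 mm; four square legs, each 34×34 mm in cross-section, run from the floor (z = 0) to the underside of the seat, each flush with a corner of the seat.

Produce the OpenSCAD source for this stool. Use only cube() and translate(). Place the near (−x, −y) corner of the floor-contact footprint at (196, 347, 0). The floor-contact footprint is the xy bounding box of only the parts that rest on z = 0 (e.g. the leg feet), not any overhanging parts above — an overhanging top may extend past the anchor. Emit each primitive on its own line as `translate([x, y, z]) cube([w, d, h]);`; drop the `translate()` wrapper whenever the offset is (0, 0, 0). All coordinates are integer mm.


translate([196, 347, 342]) cube([291, 262, 42]);
translate([196, 347, 0]) cube([34, 34, 342]);
translate([453, 347, 0]) cube([34, 34, 342]);
translate([196, 575, 0]) cube([34, 34, 342]);
translate([453, 575, 0]) cube([34, 34, 342]);


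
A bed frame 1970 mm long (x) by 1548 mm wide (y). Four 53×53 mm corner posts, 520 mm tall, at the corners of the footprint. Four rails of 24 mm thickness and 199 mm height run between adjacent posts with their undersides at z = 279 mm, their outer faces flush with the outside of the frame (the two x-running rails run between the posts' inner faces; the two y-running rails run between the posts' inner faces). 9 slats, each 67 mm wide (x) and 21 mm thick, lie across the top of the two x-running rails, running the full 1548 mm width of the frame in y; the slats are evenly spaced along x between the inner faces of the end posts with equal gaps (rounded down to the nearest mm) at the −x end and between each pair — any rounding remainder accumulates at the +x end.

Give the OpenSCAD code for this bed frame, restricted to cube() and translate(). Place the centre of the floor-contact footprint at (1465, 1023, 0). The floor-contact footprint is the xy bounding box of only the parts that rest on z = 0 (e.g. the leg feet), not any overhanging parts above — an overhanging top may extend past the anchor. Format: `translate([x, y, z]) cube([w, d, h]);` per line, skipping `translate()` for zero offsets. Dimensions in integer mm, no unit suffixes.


translate([480, 249, 0]) cube([53, 53, 520]);
translate([480, 1744, 0]) cube([53, 53, 520]);
translate([2397, 249, 0]) cube([53, 53, 520]);
translate([2397, 1744, 0]) cube([53, 53, 520]);
translate([533, 249, 279]) cube([1864, 24, 199]);
translate([533, 1773, 279]) cube([1864, 24, 199]);
translate([480, 302, 279]) cube([24, 1442, 199]);
translate([2426, 302, 279]) cube([24, 1442, 199]);
translate([659, 249, 478]) cube([67, 1548, 21]);
translate([852, 249, 478]) cube([67, 1548, 21]);
translate([1045, 249, 478]) cube([67, 1548, 21]);
translate([1238, 249, 478]) cube([67, 1548, 21]);
translate([1431, 249, 478]) cube([67, 1548, 21]);
translate([1624, 249, 478]) cube([67, 1548, 21]);
translate([1817, 249, 478]) cube([67, 1548, 21]);
translate([2010, 249, 478]) cube([67, 1548, 21]);
translate([2203, 249, 478]) cube([67, 1548, 21]);


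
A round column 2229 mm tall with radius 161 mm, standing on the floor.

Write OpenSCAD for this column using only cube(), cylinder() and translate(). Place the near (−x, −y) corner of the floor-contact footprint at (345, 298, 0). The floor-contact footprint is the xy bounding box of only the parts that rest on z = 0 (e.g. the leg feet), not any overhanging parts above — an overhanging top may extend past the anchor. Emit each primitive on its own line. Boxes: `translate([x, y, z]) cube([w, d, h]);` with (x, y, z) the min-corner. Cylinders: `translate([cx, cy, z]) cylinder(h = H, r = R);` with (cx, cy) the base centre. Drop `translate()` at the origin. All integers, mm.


translate([506, 459, 0]) cylinder(h = 2229, r = 161);


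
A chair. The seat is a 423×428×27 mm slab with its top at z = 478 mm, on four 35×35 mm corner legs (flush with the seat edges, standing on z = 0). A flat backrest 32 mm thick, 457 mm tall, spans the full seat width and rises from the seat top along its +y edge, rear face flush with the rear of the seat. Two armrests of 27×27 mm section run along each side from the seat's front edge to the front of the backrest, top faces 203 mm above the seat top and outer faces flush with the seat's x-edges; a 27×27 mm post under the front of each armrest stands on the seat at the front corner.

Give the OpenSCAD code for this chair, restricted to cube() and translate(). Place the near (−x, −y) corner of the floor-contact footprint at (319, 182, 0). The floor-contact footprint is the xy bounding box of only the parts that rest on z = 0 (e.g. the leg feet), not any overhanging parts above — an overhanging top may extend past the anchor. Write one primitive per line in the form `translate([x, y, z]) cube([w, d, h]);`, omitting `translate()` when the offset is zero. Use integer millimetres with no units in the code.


// leg_h = 478 - 27 = 451
// arm post h = 203 - 27 = 176
translate([319, 182, 451]) cube([423, 428, 27]);
translate([319, 182, 0]) cube([35, 35, 451]);
translate([707, 182, 0]) cube([35, 35, 451]);
translate([319, 575, 0]) cube([35, 35, 451]);
translate([707, 575, 0]) cube([35, 35, 451]);
translate([319, 578, 478]) cube([423, 32, 457]);
translate([319, 182, 654]) cube([27, 396, 27]);
translate([715, 182, 654]) cube([27, 396, 27]);
translate([319, 182, 478]) cube([27, 27, 176]);
translate([715, 182, 478]) cube([27, 27, 176]);


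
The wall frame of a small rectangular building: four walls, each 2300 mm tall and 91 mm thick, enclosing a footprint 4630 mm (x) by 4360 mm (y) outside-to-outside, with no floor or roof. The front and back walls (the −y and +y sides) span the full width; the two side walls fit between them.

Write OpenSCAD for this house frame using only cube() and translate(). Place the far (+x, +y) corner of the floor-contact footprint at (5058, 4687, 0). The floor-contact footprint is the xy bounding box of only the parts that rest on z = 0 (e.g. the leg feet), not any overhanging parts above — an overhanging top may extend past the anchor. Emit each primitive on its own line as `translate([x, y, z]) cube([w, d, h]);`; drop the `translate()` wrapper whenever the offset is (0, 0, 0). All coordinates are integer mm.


translate([428, 327, 0]) cube([4630, 91, 2300]);
translate([428, 4596, 0]) cube([4630, 91, 2300]);
translate([428, 418, 0]) cube([91, 4178, 2300]);
translate([4967, 418, 0]) cube([91, 4178, 2300]);


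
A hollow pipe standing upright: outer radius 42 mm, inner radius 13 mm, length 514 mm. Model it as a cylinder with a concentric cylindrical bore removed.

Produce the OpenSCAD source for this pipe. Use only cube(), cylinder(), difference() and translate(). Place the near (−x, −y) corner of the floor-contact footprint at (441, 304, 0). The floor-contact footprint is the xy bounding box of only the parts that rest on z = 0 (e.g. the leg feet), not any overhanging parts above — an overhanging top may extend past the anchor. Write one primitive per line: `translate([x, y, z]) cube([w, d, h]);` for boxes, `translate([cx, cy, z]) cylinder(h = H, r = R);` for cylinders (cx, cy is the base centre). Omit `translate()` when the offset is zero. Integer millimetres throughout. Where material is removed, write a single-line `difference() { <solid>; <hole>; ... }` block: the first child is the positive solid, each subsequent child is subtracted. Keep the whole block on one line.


difference() { translate([483, 346, 0]) cylinder(h = 514, r = 42); translate([483, 346, 0]) cylinder(h = 514, r = 13); }


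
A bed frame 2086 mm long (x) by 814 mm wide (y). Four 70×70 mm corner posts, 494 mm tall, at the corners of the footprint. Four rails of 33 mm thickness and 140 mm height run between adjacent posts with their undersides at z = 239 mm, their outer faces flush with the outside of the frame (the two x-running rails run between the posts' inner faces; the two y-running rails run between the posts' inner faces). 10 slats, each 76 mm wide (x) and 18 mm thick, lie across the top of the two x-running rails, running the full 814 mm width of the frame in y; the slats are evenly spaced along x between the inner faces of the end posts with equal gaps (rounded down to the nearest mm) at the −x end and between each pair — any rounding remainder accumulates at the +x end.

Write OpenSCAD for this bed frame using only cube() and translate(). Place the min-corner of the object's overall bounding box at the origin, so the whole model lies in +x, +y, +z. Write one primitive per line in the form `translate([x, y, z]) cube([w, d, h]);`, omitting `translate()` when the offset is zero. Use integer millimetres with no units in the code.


cube([70, 70, 494]);
translate([0, 744, 0]) cube([70, 70, 494]);
translate([2016, 0, 0]) cube([70, 70, 494]);
translate([2016, 744, 0]) cube([70, 70, 494]);
translate([70, 0, 239]) cube([1946, 33, 140]);
translate([70, 781, 239]) cube([1946, 33, 140]);
translate([0, 70, 239]) cube([33, 674, 140]);
translate([2053, 70, 239]) cube([33, 674, 140]);
translate([177, 0, 379]) cube([76, 814, 18]);
translate([360, 0, 379]) cube([76, 814, 18]);
translate([543, 0, 379]) cube([76, 814, 18]);
translate([726, 0, 379]) cube([76, 814, 18]);
translate([909, 0, 379]) cube([76, 814, 18]);
translate([1092, 0, 379]) cube([76, 814, 18]);
translate([1275, 0, 379]) cube([76, 814, 18]);
translate([1458, 0, 379]) cube([76, 814, 18]);
translate([1641, 0, 379]) cube([76, 814, 18]);
translate([1824, 0, 379]) cube([76, 814, 18]);


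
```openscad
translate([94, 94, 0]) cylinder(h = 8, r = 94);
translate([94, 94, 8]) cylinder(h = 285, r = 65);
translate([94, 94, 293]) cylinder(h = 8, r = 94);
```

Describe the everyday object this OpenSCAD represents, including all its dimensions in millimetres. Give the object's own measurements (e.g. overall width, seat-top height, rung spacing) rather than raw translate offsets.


A spool: two coaxial disc flanges of radius 94 mm and thickness 8 mm, joined by a core cylinder of radius 65 mm and height 285 mm. The lower flange rests on z = 0 and the three cylinders share a vertical axis.


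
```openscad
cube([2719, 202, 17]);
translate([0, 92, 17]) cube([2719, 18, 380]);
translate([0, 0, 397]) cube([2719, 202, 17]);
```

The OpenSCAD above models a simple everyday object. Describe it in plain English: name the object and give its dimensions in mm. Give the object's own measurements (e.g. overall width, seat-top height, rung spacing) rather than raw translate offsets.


An I-beam lying along x, 2719 mm long. Overall section height 414 mm. Two flanges 202 mm wide (y) and 17 mm thick, one on the floor and one at the top; a web 18 mm thick runs between them, centred on the flange width.


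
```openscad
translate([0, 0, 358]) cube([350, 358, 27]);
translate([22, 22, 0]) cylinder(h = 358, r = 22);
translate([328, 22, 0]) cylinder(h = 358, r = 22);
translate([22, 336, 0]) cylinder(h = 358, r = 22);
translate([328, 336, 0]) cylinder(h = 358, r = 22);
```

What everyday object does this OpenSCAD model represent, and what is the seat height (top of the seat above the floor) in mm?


A stool. The seat height is 385 mm.

A 350×358×27 slab at z = 358 on four corner cylinders — a stool. The seat top is 358 + 27 = 385 mm.


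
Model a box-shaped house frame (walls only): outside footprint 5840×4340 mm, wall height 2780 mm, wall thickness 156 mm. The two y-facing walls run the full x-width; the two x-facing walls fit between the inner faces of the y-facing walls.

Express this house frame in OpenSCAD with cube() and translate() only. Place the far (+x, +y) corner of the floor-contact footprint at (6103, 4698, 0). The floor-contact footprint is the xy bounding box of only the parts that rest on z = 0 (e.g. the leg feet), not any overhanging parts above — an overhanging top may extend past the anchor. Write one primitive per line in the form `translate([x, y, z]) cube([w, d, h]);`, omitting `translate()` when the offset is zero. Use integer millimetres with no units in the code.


translate([263, 358, 0]) cube([5840, 156, 2780]);
translate([263, 4542, 0]) cube([5840, 156, 2780]);
translate([263, 514, 0]) cube([156, 4028, 2780]);
translate([5947, 514, 0]) cube([156, 4028, 2780]);


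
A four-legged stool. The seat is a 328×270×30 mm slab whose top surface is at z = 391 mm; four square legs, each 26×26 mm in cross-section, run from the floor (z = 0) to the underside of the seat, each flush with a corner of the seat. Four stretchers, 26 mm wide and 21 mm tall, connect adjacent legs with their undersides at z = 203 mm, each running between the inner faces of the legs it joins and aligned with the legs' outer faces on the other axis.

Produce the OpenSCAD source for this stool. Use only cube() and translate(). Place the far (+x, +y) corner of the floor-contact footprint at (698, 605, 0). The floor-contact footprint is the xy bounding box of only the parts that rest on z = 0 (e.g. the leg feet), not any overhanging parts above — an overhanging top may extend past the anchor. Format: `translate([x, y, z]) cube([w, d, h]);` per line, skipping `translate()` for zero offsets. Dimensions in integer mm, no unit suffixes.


translate([370, 335, 361]) cube([328, 270, 30]);
translate([370, 335, 0]) cube([26, 26, 361]);
translate([672, 335, 0]) cube([26, 26, 361]);
translate([370, 579, 0]) cube([26, 26, 361]);
translate([672, 579, 0]) cube([26, 26, 361]);
translate([396, 335, 203]) cube([276, 26, 21]);
translate([396, 579, 203]) cube([276, 26, 21]);
translate([370, 361, 203]) cube([26, 218, 21]);
translate([672, 361, 203]) cube([26, 218, 21]);


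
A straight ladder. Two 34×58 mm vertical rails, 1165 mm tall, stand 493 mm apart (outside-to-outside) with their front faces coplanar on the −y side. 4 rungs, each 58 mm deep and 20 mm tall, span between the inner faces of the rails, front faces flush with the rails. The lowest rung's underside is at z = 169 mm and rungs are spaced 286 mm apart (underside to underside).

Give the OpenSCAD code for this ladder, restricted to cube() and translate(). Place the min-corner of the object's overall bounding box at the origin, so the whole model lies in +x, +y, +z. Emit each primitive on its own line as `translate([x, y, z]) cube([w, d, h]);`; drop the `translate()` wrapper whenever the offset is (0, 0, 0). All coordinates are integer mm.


cube([34, 58, 1165]);
translate([459, 0, 0]) cube([34, 58, 1165]);
translate([34, 0, 169]) cube([425, 58, 20]);
translate([34, 0, 455]) cube([425, 58, 20]);
translate([34, 0, 741]) cube([425, 58, 20]);
translate([34, 0, 1027]) cube([425, 58, 20]);


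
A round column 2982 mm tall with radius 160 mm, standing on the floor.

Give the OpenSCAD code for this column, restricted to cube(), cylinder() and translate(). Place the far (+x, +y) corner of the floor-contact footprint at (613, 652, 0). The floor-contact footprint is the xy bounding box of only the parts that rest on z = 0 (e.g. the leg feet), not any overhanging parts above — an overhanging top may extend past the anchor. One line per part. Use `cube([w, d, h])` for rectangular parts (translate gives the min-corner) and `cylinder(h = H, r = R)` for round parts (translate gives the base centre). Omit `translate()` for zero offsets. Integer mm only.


translate([453, 492, 0]) cylinder(h = 2982, r = 160);


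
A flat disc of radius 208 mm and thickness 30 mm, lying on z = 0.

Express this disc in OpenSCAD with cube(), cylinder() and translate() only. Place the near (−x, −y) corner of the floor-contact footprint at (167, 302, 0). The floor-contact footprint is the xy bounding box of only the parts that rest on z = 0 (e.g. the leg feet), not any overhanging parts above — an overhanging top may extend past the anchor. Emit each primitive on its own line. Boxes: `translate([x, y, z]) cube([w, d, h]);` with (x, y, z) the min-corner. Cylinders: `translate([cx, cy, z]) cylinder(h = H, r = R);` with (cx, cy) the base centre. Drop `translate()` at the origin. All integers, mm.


translate([375, 510, 0]) cylinder(h = 30, r = 208);


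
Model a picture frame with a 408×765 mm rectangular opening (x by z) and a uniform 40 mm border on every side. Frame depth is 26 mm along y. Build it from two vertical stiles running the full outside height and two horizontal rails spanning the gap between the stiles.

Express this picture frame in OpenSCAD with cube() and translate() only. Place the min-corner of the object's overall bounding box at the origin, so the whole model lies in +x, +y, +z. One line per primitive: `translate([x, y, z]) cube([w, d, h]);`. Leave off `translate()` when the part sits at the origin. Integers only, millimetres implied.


cube([40, 26, 845]);
translate([448, 0, 0]) cube([40, 26, 845]);
translate([40, 0, 0]) cube([408, 26, 40]);
translate([40, 0, 805]) cube([408, 26, 40]);


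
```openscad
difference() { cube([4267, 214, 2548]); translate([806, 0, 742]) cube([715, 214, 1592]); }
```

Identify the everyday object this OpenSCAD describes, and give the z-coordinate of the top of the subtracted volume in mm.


A wall with a window opening. The window head height is 2334 mm.

A wall with a rectangular opening subtracted — a window. Sill at z = 742, opening 1592 mm tall, so the head is at 742 + 1592 = 2334 mm.


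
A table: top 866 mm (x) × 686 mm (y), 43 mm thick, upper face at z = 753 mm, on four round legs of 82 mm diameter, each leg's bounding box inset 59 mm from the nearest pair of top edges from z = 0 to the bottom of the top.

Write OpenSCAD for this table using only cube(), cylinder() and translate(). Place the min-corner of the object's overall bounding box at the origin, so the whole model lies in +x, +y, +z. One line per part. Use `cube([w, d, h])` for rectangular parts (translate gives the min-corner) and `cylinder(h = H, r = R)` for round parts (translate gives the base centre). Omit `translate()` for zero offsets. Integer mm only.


// leg_h = 753 - 43 = 710
translate([0, 0, 710]) cube([866, 686, 43]);
translate([100, 100, 0]) cylinder(h = 710, r = 41);
translate([766, 100, 0]) cylinder(h = 710, r = 41);
translate([100, 586, 0]) cylinder(h = 710, r = 41);
translate([766, 586, 0]) cylinder(h = 710, r = 41);


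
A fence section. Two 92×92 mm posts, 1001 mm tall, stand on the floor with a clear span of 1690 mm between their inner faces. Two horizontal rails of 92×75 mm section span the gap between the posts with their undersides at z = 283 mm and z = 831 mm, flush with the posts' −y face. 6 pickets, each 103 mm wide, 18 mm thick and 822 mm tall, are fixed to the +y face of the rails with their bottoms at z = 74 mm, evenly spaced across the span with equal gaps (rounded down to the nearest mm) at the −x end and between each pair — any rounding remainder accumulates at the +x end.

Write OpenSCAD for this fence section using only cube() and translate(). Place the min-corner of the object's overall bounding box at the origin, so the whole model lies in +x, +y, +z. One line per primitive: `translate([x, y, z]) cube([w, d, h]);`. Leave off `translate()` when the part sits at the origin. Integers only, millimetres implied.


cube([92, 92, 1001]);
translate([1782, 0, 0]) cube([92, 92, 1001]);
translate([92, 0, 283]) cube([1690, 92, 75]);
translate([92, 0, 831]) cube([1690, 92, 75]);
translate([245, 92, 74]) cube([103, 18, 822]);
translate([501, 92, 74]) cube([103, 18, 822]);
translate([757, 92, 74]) cube([103, 18, 822]);
translate([1013, 92, 74]) cube([103, 18, 822]);
translate([1269, 92, 74]) cube([103, 18, 822]);
translate([1525, 92, 74]) cube([103, 18, 822]);


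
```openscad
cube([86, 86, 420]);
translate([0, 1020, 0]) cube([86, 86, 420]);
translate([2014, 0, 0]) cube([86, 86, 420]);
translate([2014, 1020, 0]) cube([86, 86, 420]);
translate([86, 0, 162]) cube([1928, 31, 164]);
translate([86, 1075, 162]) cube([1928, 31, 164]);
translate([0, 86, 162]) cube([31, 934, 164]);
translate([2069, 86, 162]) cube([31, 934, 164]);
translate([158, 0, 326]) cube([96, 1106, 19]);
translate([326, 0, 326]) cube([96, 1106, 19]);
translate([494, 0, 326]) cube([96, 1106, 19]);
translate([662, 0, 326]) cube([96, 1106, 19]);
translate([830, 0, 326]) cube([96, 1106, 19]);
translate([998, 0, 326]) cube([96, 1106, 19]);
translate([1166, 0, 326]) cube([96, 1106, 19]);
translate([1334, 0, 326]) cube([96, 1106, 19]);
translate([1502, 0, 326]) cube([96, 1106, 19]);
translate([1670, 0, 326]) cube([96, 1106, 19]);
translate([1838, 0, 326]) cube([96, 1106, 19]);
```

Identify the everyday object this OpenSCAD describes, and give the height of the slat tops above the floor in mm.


A bed frame. The slat-top height is 345 mm.

Four posts, four rails, and a row of slats — a bed frame. Slats sit on the rails at z = 162 + 164 = 326; with slat thickness 19, the top is 345 mm.
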